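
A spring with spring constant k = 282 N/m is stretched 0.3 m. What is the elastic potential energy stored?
PE = ½kx² = ½(282)(0.3)² = 12.69 J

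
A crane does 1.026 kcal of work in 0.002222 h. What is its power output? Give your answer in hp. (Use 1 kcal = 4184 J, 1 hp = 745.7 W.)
Convert to SI: W = 4292.78 J, t = 7.9992 s
P = W/t = 4292.78/7.9992 = 536.652 W = 0.7197 hp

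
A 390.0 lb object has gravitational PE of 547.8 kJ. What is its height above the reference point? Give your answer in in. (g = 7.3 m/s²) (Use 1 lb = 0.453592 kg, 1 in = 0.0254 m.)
Convert to SI: m = 176.901 kg, PE = 547800 J
h = PE/(mg) = 547800/(176.901·7.3) = 424.199 m = 16700 in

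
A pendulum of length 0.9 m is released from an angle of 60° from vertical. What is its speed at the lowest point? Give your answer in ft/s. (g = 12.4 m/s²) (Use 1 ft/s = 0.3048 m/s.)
h = L(1 − cosθ) = 0.9(1 − cos60°) = 0.45 m
v = √(2gh) = √(2·12.4·0.45) = 3.34066 m/s = 10.96 ft/s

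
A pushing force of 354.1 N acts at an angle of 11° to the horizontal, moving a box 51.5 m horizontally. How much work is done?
W = F·d·cosθ = (354.1)(51.5)cos(11°) = 17900 J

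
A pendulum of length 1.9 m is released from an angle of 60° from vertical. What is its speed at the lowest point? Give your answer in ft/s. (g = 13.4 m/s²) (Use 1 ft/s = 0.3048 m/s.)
h = L(1 − cosθ) = 1.9(1 − cos60°) = 0.95 m
v = √(2gh) = √(2·13.4·0.95) = 5.04579 m/s = 16.55 ft/s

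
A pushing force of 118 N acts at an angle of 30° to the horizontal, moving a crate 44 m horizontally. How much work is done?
W = F·d·cosθ = (118)(44)cos(30°) = 4496 J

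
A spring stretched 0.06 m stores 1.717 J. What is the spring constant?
k = 2·PE/x² = 2·1.717/(0.06)² = 953.9 N/m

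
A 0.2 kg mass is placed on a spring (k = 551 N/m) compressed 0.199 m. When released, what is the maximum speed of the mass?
½kx² = ½mv² ⇒ v = x√(k/m) = (0.199)√(551/0.2) = 10.45 m/s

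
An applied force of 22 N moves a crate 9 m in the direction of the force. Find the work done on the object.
W = F·d = (22)(9) = 198.0 J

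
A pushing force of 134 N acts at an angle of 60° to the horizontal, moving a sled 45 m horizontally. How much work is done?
W = F·d·cosθ = (134)(45)cos(60°) = 3015 J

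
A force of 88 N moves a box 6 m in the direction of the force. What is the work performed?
W = F·d = (88)(6) = 528.0 J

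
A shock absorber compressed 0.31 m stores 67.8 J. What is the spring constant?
k = 2·PE/x² = 2·67.8/(0.31)² = 1411 N/m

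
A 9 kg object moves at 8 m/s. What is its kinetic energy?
KE = ½mv² = ½(9)(8)² = 288.0 J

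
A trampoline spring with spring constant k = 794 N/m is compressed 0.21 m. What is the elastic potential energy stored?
PE = ½kx² = ½(794)(0.21)² = 17.51 J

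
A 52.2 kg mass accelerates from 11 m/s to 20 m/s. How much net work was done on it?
W = ΔKE = ½m(v₂² − v₁²) = ½(52.2)(20² − 11²) = 7281.9 J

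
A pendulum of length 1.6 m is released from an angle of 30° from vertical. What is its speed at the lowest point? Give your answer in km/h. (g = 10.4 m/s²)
h = L(1 − cosθ) = 1.6(1 − cos30°) = 0.214359 m
v = √(2gh) = √(2·10.4·0.214359) = 2.11156 m/s = 7.602 km/h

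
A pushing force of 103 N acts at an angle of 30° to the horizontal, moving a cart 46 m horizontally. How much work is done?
W = F·d·cosθ = (103)(46)cos(30°) = 4103 J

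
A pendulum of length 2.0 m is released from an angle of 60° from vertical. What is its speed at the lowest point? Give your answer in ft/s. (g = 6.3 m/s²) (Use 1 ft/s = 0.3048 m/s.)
h = L(1 − cosθ) = 2.0(1 − cos60°) = 1.0 m
v = √(2gh) = √(2·6.3·1.0) = 3.54965 m/s = 11.65 ft/s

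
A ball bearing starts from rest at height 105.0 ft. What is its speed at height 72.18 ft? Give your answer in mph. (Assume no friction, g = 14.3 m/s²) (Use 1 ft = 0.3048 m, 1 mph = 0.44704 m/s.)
Convert to SI: h₁−h₂ = 10.0035 m
mgh₁ = mgh₂ + ½mv² ⇒ v = √(2g(h₁−h₂)) = √(2·14.3·10.0035) = 16.9145 m/s = 37.84 mph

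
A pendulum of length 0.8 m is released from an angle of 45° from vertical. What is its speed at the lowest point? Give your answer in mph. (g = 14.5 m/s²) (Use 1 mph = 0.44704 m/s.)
h = L(1 − cosθ) = 0.8(1 − cos45°) = 0.234315 m
v = √(2gh) = √(2·14.5·0.234315) = 2.60675 m/s = 5.831 mph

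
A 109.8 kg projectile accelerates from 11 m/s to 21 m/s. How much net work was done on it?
W = ΔKE = ½m(v₂² − v₁²) = ½(109.8)(21² − 11²) = 17568.0 J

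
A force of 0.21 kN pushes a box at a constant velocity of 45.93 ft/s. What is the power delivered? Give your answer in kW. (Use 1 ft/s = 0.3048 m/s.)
Convert to SI: F = 210.0 N, v = 13.9995 m/s
P = Fv = (210.0)(13.9995) = 2939.89 W = 2.94 kW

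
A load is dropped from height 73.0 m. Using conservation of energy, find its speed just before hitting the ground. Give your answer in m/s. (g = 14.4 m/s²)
mgh = ½mv² ⇒ v = √(2gh) = √(2·14.4·73.0) = 45.85 m/s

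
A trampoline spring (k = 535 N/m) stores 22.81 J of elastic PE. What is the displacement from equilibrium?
x = √(2·PE/k) = √(2·22.81/535) = 0.292 m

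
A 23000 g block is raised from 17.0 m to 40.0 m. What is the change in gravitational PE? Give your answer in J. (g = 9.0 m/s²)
Convert to SI: m = 23.0 kg, Δh = 23.0 m
ΔPE = mgΔh = (23.0)(9.0)(23.0) = 4761 J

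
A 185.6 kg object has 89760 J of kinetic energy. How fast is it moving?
v = √(2·KE/m) = √(2·89760/185.6) = 31.1 m/s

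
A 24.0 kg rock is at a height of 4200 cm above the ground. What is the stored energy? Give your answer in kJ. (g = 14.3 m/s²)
Convert to SI: m = 24.0 kg, h = 42.0 m
PE = mgh = (24.0)(14.3)(42.0) = 14414.4 J = 14.41 kJ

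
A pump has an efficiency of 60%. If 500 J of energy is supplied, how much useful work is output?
W_out = η·W_in = 0.6·500 = 300.0 J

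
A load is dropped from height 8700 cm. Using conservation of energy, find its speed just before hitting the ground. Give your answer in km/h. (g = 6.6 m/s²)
Convert to SI: h = 87.0 m
mgh = ½mv² ⇒ v = √(2gh) = √(2·6.6·87.0) = 33.8881 m/s = 122.0 km/h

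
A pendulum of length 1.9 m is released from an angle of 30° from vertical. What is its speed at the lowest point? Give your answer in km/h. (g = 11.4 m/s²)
h = L(1 − cosθ) = 1.9(1 − cos30°) = 0.254552 m
v = √(2gh) = √(2·11.4·0.254552) = 2.4091 m/s = 8.673 km/h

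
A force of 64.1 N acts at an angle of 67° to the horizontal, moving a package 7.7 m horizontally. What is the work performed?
W = F·d·cosθ = (64.1)(7.7)cos(67°) = 192.9 J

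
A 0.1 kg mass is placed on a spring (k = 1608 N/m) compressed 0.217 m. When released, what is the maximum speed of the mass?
½kx² = ½mv² ⇒ v = x√(k/m) = (0.217)√(1608/0.1) = 27.52 m/s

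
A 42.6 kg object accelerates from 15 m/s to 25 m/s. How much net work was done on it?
W = ΔKE = ½m(v₂² − v₁²) = ½(42.6)(25² − 15²) = 8520.0 J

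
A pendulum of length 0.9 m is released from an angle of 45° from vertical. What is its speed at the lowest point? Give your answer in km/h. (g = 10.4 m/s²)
h = L(1 − cosθ) = 0.9(1 − cos45°) = 0.263604 m
v = √(2gh) = √(2·10.4·0.263604) = 2.34157 m/s = 8.43 km/h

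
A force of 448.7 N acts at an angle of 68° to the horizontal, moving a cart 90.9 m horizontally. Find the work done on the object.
W = F·d·cosθ = (448.7)(90.9)cos(68°) = 15280 J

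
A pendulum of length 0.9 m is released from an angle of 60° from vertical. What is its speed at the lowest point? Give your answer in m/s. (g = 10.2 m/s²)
h = L(1 − cosθ) = 0.9(1 − cos60°) = 0.45 m
v = √(2gh) = √(2·10.2·0.45) = 3.03 m/s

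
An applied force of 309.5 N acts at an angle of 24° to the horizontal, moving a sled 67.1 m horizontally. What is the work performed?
W = F·d·cosθ = (309.5)(67.1)cos(24°) = 18970 J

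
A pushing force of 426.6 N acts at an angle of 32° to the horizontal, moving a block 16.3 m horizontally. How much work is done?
W = F·d·cosθ = (426.6)(16.3)cos(32°) = 5897 J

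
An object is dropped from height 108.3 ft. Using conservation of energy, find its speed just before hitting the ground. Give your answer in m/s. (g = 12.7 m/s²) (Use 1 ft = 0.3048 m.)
Convert to SI: h = 33.0098 m
mgh = ½mv² ⇒ v = √(2gh) = √(2·12.7·33.0098) = 28.96 m/s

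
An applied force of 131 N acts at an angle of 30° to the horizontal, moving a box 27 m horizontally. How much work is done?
W = F·d·cosθ = (131)(27)cos(30°) = 3063 J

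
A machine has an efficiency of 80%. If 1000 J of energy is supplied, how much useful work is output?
W_out = η·W_in = 0.8·1000 = 800.0 J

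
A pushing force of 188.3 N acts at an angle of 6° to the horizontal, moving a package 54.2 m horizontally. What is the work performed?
W = F·d·cosθ = (188.3)(54.2)cos(6°) = 10150 J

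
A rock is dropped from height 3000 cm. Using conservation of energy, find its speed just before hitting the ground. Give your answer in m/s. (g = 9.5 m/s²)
Convert to SI: h = 30.0 m
mgh = ½mv² ⇒ v = √(2gh) = √(2·9.5·30.0) = 23.87 m/s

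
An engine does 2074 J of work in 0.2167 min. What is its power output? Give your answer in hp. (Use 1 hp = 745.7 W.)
Convert to SI: W = 2074.0 J, t = 13.002 s
P = W/t = 2074.0/13.002 = 159.514 W = 0.2139 hp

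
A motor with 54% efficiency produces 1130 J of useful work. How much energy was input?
W_in = W_out/η = 1130/0.54 = 2093 J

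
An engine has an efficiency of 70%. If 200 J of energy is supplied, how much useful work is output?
W_out = η·W_in = 0.7·200 = 140.0 J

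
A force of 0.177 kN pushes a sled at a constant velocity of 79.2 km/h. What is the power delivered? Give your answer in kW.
Convert to SI: F = 177.0 N, v = 22.0 m/s
P = Fv = (177.0)(22.0) = 3894.0 W = 3.894 kW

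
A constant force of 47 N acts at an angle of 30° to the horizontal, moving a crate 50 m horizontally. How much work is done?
W = F·d·cosθ = (47)(50)cos(30°) = 2035 J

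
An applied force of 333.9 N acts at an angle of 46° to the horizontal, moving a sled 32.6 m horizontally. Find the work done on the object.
W = F·d·cosθ = (333.9)(32.6)cos(46°) = 7561 J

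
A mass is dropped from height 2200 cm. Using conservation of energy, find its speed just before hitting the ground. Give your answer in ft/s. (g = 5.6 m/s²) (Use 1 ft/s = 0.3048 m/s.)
Convert to SI: h = 22.0 m
mgh = ½mv² ⇒ v = √(2gh) = √(2·5.6·22.0) = 15.6971 m/s = 51.5 ft/s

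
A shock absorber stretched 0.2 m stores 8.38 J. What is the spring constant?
k = 2·PE/x² = 2·8.38/(0.2)² = 419.0 N/m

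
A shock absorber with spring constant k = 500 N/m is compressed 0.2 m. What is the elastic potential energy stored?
PE = ½kx² = ½(500)(0.2)² = 10.0 J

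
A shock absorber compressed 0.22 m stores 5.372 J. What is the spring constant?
k = 2·PE/x² = 2·5.372/(0.22)² = 222.0 N/m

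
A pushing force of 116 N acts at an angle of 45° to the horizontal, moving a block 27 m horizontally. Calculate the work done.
W = F·d·cosθ = (116)(27)cos(45°) = 2215 J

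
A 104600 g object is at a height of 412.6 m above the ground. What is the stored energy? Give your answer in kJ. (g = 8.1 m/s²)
Convert to SI: m = 104.6 kg, h = 412.6 m
PE = mgh = (104.6)(8.1)(412.6) = 349579 J = 349.6 kJ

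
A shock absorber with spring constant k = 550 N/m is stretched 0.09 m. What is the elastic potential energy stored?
PE = ½kx² = ½(550)(0.09)² = 2.228 J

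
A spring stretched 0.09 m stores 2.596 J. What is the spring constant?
k = 2·PE/x² = 2·2.596/(0.09)² = 641.0 N/m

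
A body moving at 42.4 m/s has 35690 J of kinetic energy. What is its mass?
m = 2·KE/v² = 2·35690/(42.4)² = 39.7 kg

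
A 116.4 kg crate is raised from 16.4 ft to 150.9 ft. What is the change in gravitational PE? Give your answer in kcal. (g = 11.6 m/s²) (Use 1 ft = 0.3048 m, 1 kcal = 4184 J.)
Convert to SI: m = 116.4 kg, Δh = 40.9956 m
ΔPE = mgΔh = (116.4)(11.6)(40.9956) = 55353.9 J = 13.23 kcal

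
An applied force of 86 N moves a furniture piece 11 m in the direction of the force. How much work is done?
W = F·d = (86)(11) = 946.0 J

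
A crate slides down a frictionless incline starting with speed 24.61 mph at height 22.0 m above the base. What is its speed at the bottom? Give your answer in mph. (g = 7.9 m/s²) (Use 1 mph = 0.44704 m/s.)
Convert to SI: v₀ = 11.0017 m/s, h = 22.0 m
½mv₀² + mgh = ½mv² ⇒ v = √(v₀² + 2gh) = √(11.0017² + 2·7.9·22.0) = 21.648 m/s = 48.43 mph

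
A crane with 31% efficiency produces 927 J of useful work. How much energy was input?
W_in = W_out/η = 927/0.31 = 2990 J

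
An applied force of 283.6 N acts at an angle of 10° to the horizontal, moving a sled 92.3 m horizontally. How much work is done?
W = F·d·cosθ = (283.6)(92.3)cos(10°) = 25780 J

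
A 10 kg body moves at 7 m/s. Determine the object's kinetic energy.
KE = ½mv² = ½(10)(7)² = 245.0 J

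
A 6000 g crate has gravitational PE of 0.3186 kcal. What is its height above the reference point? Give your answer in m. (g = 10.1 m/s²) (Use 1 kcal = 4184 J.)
Convert to SI: m = 6.0 kg, PE = 1333.02 J
h = PE/(mg) = 1333.02/(6.0·10.1) = 22.0 m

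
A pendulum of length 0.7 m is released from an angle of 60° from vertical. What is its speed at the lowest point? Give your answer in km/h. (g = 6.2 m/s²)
h = L(1 − cosθ) = 0.7(1 − cos60°) = 0.35 m
v = √(2gh) = √(2·6.2·0.35) = 2.08327 m/s = 7.5 km/h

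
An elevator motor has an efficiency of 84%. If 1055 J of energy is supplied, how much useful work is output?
W_out = η·W_in = 0.84·1055 = 886.2 J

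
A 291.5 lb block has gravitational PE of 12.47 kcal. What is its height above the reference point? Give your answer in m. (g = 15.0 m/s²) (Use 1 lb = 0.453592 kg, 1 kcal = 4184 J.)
Convert to SI: m = 132.222 kg, PE = 52174.5 J
h = PE/(mg) = 52174.5/(132.222·15.0) = 26.31 m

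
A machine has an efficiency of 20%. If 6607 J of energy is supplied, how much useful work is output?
W_out = η·W_in = 0.2·6607 = 1321.4 J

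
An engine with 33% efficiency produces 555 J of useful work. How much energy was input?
W_in = W_out/η = 555/0.33 = 1682 J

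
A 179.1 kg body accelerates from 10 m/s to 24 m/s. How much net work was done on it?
W = ΔKE = ½m(v₂² − v₁²) = ½(179.1)(24² − 10²) = 42625.8 J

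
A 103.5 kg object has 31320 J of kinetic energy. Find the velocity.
v = √(2·KE/m) = √(2·31320/103.5) = 24.6 m/s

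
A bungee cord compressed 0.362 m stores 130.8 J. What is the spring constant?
k = 2·PE/x² = 2·130.8/(0.362)² = 1996 N/m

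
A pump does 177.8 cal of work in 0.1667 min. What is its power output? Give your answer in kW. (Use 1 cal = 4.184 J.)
Convert to SI: W = 743.915 J, t = 10.002 s
P = W/t = 743.915/10.002 = 74.3766 W = 0.07438 kW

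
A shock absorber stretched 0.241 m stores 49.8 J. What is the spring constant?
k = 2·PE/x² = 2·49.8/(0.241)² = 1715 N/m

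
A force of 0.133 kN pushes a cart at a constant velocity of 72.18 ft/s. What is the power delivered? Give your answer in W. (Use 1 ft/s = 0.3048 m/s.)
Convert to SI: F = 133.0 N, v = 22.0005 m/s
P = Fv = (133.0)(22.0005) = 2926 W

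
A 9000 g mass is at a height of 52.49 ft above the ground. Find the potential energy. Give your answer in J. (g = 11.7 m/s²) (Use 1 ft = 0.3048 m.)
Convert to SI: m = 9.0 kg, h = 15.999 m
PE = mgh = (9.0)(11.7)(15.999) = 1685 J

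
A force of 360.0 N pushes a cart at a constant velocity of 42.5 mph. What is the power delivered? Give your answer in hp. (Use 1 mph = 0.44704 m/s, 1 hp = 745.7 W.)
Convert to SI: F = 360.0 N, v = 18.9992 m/s
P = Fv = (360.0)(18.9992) = 6839.71 W = 9.172 hp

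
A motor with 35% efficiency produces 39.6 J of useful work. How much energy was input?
W_in = W_out/η = 39.6/0.35 = 113.1 J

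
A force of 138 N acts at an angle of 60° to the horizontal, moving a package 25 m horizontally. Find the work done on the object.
W = F·d·cosθ = (138)(25)cos(60°) = 1725 J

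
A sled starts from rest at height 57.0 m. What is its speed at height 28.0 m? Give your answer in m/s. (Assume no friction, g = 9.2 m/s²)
mgh₁ = mgh₂ + ½mv² ⇒ v = √(2g(h₁−h₂)) = √(2·9.2·29.0) = 23.1 m/s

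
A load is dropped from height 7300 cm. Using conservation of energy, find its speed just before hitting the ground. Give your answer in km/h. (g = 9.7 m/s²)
Convert to SI: h = 73.0 m
mgh = ½mv² ⇒ v = √(2gh) = √(2·9.7·73.0) = 37.6324 m/s = 135.5 km/h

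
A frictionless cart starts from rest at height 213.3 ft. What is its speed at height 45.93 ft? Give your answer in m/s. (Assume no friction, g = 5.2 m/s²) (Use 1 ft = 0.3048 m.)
Convert to SI: h₁−h₂ = 51.0144 m
mgh₁ = mgh₂ + ½mv² ⇒ v = √(2g(h₁−h₂)) = √(2·5.2·51.0144) = 23.03 m/s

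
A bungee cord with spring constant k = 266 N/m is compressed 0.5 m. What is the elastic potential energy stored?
PE = ½kx² = ½(266)(0.5)² = 33.25 J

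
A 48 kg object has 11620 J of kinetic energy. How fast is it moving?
v = √(2·KE/m) = √(2·11620/48) = 22.0 m/s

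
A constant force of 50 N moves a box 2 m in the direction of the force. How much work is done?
W = F·d = (50)(2) = 100.0 J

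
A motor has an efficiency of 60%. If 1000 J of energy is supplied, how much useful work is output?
W_out = η·W_in = 0.6·1000 = 600.0 J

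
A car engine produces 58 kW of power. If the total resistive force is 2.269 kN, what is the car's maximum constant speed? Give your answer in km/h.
Convert to SI: F = 2269.0 N
P = Fv ⇒ v = P/F = 58000 W/2269.0 N = 25.5619 m/s = 92.02 km/h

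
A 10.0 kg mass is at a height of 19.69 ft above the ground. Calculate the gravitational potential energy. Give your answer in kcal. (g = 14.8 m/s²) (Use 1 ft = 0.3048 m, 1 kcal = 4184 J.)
Convert to SI: m = 10.0 kg, h = 6.00151 m
PE = mgh = (10.0)(14.8)(6.00151) = 888.224 J = 0.2123 kcal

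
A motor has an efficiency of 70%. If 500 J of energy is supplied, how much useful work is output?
W_out = η·W_in = 0.7·500 = 350.0 J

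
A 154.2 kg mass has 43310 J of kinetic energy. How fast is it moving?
v = √(2·KE/m) = √(2·43310/154.2) = 23.7 m/s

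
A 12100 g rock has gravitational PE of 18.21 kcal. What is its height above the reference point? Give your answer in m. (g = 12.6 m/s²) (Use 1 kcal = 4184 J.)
Convert to SI: m = 12.1 kg, PE = 76190.6 J
h = PE/(mg) = 76190.6/(12.1·12.6) = 499.7 m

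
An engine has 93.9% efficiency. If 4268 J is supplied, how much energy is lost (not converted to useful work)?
W_lost = W_in(1 − η) = 4268·(1 − 0.939) = 260.3 J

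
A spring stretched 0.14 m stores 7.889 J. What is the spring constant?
k = 2·PE/x² = 2·7.889/(0.14)² = 805.0 N/m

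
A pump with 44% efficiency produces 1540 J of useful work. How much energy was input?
W_in = W_out/η = 1540/0.44 = 3500 J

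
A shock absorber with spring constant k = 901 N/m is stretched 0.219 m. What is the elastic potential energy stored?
PE = ½kx² = ½(901)(0.219)² = 21.61 J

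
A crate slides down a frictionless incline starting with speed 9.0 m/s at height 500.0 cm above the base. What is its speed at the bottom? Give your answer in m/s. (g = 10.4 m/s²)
Convert to SI: v₀ = 9.0 m/s, h = 5.0 m
½mv₀² + mgh = ½mv² ⇒ v = √(v₀² + 2gh) = √(9.0² + 2·10.4·5.0) = 13.6 m/s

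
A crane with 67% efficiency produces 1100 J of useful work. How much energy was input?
W_in = W_out/η = 1100/0.67 = 1642 J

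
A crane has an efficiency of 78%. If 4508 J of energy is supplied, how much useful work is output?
W_out = η·W_in = 0.78·4508 = 3516.24 J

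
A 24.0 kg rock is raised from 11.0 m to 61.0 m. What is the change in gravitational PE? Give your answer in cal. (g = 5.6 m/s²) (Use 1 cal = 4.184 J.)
ΔPE = mgΔh = (24.0)(5.6)(50.0) = 6720.0 J = 1606 cal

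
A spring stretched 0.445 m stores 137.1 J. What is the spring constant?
k = 2·PE/x² = 2·137.1/(0.445)² = 1385 N/m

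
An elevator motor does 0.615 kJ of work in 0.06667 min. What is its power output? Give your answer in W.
Convert to SI: W = 615.0 J, t = 4.0002 s
P = W/t = 615.0/4.0002 = 153.7 W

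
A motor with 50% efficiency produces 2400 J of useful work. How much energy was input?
W_in = W_out/η = 2400/0.5 = 4800 J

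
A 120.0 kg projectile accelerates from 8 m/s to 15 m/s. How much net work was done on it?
W = ΔKE = ½m(v₂² − v₁²) = ½(120.0)(15² − 8²) = 9660.0 J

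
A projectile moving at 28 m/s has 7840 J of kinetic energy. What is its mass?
m = 2·KE/v² = 2·7840/(28)² = 20.0 kg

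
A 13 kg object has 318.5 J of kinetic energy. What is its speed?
v = √(2·KE/m) = √(2·318.5/13) = 7.0 m/s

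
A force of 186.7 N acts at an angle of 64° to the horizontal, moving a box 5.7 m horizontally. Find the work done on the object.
W = F·d·cosθ = (186.7)(5.7)cos(64°) = 466.5 J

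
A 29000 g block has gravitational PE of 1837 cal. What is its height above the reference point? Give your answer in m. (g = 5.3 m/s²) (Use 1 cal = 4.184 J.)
Convert to SI: m = 29.0 kg, PE = 7686.01 J
h = PE/(mg) = 7686.01/(29.0·5.3) = 50.01 m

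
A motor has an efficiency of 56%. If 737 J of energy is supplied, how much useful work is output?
W_out = η·W_in = 0.56·737 = 412.72 J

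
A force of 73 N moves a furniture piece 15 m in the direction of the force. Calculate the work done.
W = F·d = (73)(15) = 1095 J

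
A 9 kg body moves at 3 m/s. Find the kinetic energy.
KE = ½mv² = ½(9)(3)² = 40.5 J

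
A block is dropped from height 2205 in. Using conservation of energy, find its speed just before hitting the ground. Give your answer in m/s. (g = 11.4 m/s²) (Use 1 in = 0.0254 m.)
Convert to SI: h = 56.007 m
mgh = ½mv² ⇒ v = √(2gh) = √(2·11.4·56.007) = 35.73 m/s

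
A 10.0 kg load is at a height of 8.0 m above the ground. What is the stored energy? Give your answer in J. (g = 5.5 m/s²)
PE = mgh = (10.0)(5.5)(8.0) = 440.0 J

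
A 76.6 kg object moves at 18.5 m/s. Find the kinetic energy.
KE = ½mv² = ½(76.6)(18.5)² = 13110 J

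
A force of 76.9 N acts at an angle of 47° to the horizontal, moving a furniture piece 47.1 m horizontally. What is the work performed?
W = F·d·cosθ = (76.9)(47.1)cos(47°) = 2470 J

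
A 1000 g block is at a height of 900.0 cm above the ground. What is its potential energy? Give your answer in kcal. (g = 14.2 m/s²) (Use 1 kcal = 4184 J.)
Convert to SI: m = 1.0 kg, h = 9.0 m
PE = mgh = (1.0)(14.2)(9.0) = 127.8 J = 0.03054 kcal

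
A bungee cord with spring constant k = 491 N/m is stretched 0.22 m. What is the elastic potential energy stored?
PE = ½kx² = ½(491)(0.22)² = 11.88 J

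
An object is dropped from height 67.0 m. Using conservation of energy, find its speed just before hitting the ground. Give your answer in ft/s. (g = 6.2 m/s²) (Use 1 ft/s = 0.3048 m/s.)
mgh = ½mv² ⇒ v = √(2gh) = √(2·6.2·67.0) = 28.8236 m/s = 94.57 ft/s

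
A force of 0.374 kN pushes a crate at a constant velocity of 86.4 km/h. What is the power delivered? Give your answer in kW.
Convert to SI: F = 374.0 N, v = 24.0 m/s
P = Fv = (374.0)(24.0) = 8976.0 W = 8.976 kW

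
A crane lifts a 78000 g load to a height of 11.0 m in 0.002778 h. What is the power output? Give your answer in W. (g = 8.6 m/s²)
Convert to SI: m = 78.0 kg, h = 11.0 m, t = 10.0008 s
P = mgh/t = (78.0)(8.6)(11.0)/10.0008 = 737.8 W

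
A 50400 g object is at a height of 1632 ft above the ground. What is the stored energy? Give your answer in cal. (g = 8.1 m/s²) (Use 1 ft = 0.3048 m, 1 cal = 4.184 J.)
Convert to SI: m = 50.4 kg, h = 497.434 m
PE = mgh = (50.4)(8.1)(497.434) = 203072 J = 48540 cal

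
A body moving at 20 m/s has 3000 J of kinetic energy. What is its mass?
m = 2·KE/v² = 2·3000/(20)² = 15.0 kg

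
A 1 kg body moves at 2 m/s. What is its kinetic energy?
KE = ½mv² = ½(1)(2)² = 2.0 J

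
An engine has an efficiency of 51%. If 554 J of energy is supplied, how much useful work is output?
W_out = η·W_in = 0.51·554 = 282.54 J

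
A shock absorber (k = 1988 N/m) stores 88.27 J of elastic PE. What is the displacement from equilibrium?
x = √(2·PE/k) = √(2·88.27/1988) = 0.298 m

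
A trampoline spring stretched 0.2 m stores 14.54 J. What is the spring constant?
k = 2·PE/x² = 2·14.54/(0.2)² = 727.0 N/m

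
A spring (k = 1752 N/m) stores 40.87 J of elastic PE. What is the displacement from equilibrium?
x = √(2·PE/k) = √(2·40.87/1752) = 0.216 m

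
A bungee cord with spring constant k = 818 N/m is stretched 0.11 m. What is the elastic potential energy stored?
PE = ½kx² = ½(818)(0.11)² = 4.949 J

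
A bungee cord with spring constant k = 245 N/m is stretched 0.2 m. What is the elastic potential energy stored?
PE = ½kx² = ½(245)(0.2)² = 4.9 J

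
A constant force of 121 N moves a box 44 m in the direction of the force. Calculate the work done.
W = F·d = (121)(44) = 5324 J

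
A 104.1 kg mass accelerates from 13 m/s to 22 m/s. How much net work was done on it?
W = ΔKE = ½m(v₂² − v₁²) = ½(104.1)(22² − 13²) = 16395.75 J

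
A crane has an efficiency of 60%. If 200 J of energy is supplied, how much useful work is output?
W_out = η·W_in = 0.6·200 = 120.0 J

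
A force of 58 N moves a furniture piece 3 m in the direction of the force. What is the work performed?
W = F·d = (58)(3) = 174.0 J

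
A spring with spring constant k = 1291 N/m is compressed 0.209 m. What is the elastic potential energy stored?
PE = ½kx² = ½(1291)(0.209)² = 28.2 J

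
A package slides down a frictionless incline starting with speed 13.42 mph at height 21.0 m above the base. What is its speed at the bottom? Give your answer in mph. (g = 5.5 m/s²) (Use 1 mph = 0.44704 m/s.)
Convert to SI: v₀ = 5.99928 m/s, h = 21.0 m
½mv₀² + mgh = ½mv² ⇒ v = √(v₀² + 2gh) = √(5.99928² + 2·5.5·21.0) = 16.3399 m/s = 36.55 mph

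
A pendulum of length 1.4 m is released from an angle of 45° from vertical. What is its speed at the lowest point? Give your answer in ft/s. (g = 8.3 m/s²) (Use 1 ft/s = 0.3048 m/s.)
h = L(1 − cosθ) = 1.4(1 − cos45°) = 0.410051 m
v = √(2gh) = √(2·8.3·0.410051) = 2.60899 m/s = 8.56 ft/s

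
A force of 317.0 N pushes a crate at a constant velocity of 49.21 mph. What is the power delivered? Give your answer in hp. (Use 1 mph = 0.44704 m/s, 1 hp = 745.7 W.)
Convert to SI: F = 317.0 N, v = 21.9988 m/s
P = Fv = (317.0)(21.9988) = 6973.63 W = 9.352 hp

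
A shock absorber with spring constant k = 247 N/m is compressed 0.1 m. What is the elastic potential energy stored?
PE = ½kx² = ½(247)(0.1)² = 1.235 J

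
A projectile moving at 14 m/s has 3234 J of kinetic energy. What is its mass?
m = 2·KE/v² = 2·3234/(14)² = 33.0 kg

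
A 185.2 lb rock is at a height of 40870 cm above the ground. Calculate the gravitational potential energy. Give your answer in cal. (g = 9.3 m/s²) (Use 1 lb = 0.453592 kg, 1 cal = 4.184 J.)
Convert to SI: m = 84.0052 kg, h = 408.7 m
PE = mgh = (84.0052)(9.3)(408.7) = 319296 J = 76310 cal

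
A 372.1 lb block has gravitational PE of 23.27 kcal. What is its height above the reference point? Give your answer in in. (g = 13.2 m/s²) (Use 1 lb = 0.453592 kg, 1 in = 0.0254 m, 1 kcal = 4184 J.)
Convert to SI: m = 168.782 kg, PE = 97361.7 J
h = PE/(mg) = 97361.7/(168.782·13.2) = 43.7008 m = 1721 in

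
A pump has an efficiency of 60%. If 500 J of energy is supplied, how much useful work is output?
W_out = η·W_in = 0.6·500 = 300.0 J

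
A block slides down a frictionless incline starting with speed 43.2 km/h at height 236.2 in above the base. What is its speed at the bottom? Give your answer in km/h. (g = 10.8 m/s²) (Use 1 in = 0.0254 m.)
Convert to SI: v₀ = 12.0 m/s, h = 5.99948 m
½mv₀² + mgh = ½mv² ⇒ v = √(v₀² + 2gh) = √(12.0² + 2·10.8·5.99948) = 16.5405 m/s = 59.55 km/h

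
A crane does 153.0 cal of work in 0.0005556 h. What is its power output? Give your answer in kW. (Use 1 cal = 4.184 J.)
Convert to SI: W = 640.152 J, t = 2.00016 s
P = W/t = 640.152/2.00016 = 320.05 W = 0.3201 kW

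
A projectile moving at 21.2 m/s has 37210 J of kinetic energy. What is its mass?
m = 2·KE/v² = 2·37210/(21.2)² = 165.6 kg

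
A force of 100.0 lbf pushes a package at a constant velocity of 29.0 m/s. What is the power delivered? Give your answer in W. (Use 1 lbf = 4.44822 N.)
Convert to SI: F = 444.822 N, v = 29.0 m/s
P = Fv = (444.822)(29.0) = 12900 W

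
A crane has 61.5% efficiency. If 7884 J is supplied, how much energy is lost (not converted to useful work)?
W_lost = W_in(1 − η) = 7884·(1 − 0.615) = 3035 J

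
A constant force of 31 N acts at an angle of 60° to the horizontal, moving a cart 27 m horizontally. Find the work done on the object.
W = F·d·cosθ = (31)(27)cos(60°) = 418.5 J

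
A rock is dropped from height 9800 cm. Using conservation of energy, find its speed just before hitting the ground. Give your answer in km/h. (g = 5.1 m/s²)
Convert to SI: h = 98.0 m
mgh = ½mv² ⇒ v = √(2gh) = √(2·5.1·98.0) = 31.6165 m/s = 113.8 km/h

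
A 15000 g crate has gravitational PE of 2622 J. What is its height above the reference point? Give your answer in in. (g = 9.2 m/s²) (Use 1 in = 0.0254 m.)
Convert to SI: m = 15.0 kg, PE = 2622.0 J
h = PE/(mg) = 2622.0/(15.0·9.2) = 19.0 m = 748.0 in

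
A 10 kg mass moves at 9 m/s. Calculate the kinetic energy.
KE = ½mv² = ½(10)(9)² = 405.0 J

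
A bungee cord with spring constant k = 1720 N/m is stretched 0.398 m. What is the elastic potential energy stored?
PE = ½kx² = ½(1720)(0.398)² = 136.2 J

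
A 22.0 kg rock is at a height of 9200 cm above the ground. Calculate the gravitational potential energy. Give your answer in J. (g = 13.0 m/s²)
Convert to SI: m = 22.0 kg, h = 92.0 m
PE = mgh = (22.0)(13.0)(92.0) = 26310 J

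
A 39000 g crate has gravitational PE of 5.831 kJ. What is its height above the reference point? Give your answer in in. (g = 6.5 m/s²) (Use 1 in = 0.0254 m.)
Convert to SI: m = 39.0 kg, PE = 5831.0 J
h = PE/(mg) = 5831.0/(39.0·6.5) = 23.002 m = 905.6 in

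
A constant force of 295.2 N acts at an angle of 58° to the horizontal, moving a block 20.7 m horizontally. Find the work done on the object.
W = F·d·cosθ = (295.2)(20.7)cos(58°) = 3238 J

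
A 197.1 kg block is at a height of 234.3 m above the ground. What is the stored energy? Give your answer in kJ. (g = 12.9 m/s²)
PE = mgh = (197.1)(12.9)(234.3) = 595729 J = 595.7 kJ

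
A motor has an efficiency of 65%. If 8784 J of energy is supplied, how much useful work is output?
W_out = η·W_in = 0.65·8784 = 5709.6 J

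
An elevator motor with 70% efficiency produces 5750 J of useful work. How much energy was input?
W_in = W_out/η = 5750/0.7 = 8214 J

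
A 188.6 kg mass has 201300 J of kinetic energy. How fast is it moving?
v = √(2·KE/m) = √(2·201300/188.6) = 46.2 m/s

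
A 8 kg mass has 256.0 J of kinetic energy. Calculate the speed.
v = √(2·KE/m) = √(2·256.0/8) = 8.0 m/s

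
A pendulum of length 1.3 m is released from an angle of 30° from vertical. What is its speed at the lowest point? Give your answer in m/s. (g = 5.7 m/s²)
h = L(1 − cosθ) = 1.3(1 − cos30°) = 0.174167 m
v = √(2gh) = √(2·5.7·0.174167) = 1.409 m/s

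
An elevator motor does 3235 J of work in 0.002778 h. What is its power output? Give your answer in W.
Convert to SI: W = 3235.0 J, t = 10.0008 s
P = W/t = 3235.0/10.0008 = 323.5 W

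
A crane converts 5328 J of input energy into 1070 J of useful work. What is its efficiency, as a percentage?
η = W_out/W_in = 1070/5328 = 20.08%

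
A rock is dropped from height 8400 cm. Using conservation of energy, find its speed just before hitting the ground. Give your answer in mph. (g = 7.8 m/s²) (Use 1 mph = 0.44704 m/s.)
Convert to SI: h = 84.0 m
mgh = ½mv² ⇒ v = √(2gh) = √(2·7.8·84.0) = 36.1994 m/s = 80.98 mph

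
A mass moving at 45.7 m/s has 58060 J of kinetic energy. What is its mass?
m = 2·KE/v² = 2·58060/(45.7)² = 55.6 kg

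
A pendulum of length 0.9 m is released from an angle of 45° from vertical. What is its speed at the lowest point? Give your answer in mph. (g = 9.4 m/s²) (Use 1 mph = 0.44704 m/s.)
h = L(1 − cosθ) = 0.9(1 − cos45°) = 0.263604 m
v = √(2gh) = √(2·9.4·0.263604) = 2.22615 m/s = 4.98 mph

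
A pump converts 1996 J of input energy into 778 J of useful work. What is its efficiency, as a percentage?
η = W_out/W_in = 778/1996 = 38.98%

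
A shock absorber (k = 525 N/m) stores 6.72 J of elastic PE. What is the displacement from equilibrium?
x = √(2·PE/k) = √(2·6.72/525) = 0.16 m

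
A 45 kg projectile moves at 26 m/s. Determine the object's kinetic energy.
KE = ½mv² = ½(45)(26)² = 15210.0 J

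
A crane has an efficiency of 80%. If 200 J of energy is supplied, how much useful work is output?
W_out = η·W_in = 0.8·200 = 160.0 J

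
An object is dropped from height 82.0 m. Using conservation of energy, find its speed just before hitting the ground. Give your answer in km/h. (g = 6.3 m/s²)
mgh = ½mv² ⇒ v = √(2gh) = √(2·6.3·82.0) = 32.1434 m/s = 115.7 km/h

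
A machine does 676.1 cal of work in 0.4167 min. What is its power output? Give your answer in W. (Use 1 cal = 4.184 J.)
Convert to SI: W = 2828.8 J, t = 25.002 s
P = W/t = 2828.8/25.002 = 113.1 W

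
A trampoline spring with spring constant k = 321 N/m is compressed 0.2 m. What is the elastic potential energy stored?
PE = ½kx² = ½(321)(0.2)² = 6.42 J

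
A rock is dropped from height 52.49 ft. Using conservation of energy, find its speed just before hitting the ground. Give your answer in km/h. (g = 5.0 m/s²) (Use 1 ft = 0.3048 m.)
Convert to SI: h = 15.999 m
mgh = ½mv² ⇒ v = √(2gh) = √(2·5.0·15.999) = 12.6487 m/s = 45.54 km/h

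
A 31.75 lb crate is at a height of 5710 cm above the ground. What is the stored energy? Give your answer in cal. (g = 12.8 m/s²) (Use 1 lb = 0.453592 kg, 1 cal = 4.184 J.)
Convert to SI: m = 14.4015 kg, h = 57.1 m
PE = mgh = (14.4015)(12.8)(57.1) = 10525.8 J = 2516 cal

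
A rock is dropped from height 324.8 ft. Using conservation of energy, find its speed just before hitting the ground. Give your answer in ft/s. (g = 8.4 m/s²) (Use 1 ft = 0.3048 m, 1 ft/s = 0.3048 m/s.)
Convert to SI: h = 98.999 m
mgh = ½mv² ⇒ v = √(2gh) = √(2·8.4·98.999) = 40.7822 m/s = 133.8 ft/s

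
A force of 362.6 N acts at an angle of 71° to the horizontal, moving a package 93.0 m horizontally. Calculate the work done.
W = F·d·cosθ = (362.6)(93.0)cos(71°) = 10980 J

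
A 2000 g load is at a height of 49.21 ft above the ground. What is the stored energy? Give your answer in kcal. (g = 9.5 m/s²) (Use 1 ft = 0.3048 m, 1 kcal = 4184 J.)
Convert to SI: m = 2.0 kg, h = 14.9992 m
PE = mgh = (2.0)(9.5)(14.9992) = 284.985 J = 0.06811 kcal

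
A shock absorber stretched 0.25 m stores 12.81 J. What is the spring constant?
k = 2·PE/x² = 2·12.81/(0.25)² = 409.9 N/m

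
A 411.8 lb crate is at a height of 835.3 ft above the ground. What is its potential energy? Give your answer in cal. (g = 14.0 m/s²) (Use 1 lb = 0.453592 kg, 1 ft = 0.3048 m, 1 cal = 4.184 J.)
Convert to SI: m = 186.789 kg, h = 254.599 m
PE = mgh = (186.789)(14.0)(254.599) = 665790 J = 159100 cal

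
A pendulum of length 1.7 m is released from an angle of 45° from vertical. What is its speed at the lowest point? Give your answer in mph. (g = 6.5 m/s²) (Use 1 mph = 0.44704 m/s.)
h = L(1 − cosθ) = 1.7(1 − cos45°) = 0.497918 m
v = √(2gh) = √(2·6.5·0.497918) = 2.5442 m/s = 5.691 mph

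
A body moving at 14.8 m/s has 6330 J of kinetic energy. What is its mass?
m = 2·KE/v² = 2·6330/(14.8)² = 57.8 kg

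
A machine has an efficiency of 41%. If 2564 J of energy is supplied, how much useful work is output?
W_out = η·W_in = 0.41·2564 = 1051.24 J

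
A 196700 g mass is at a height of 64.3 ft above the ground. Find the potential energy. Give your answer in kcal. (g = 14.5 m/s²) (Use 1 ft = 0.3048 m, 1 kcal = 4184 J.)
Convert to SI: m = 196.7 kg, h = 19.5986 m
PE = mgh = (196.7)(14.5)(19.5986) = 55898.3 J = 13.36 kcal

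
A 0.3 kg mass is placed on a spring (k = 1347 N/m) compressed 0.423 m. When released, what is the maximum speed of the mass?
½kx² = ½mv² ⇒ v = x√(k/m) = (0.423)√(1347/0.3) = 28.34 m/s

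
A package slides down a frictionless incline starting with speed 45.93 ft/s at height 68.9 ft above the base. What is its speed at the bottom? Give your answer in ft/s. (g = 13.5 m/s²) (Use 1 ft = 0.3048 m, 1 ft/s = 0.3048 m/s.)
Convert to SI: v₀ = 13.9995 m/s, h = 21.0007 m
½mv₀² + mgh = ½mv² ⇒ v = √(v₀² + 2gh) = √(13.9995² + 2·13.5·21.0007) = 27.6225 m/s = 90.63 ft/s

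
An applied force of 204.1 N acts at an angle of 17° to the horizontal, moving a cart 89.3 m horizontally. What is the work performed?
W = F·d·cosθ = (204.1)(89.3)cos(17°) = 17430 J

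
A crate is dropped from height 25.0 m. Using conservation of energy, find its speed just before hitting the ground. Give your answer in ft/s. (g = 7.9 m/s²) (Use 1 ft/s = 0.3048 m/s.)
mgh = ½mv² ⇒ v = √(2gh) = √(2·7.9·25.0) = 19.8746 m/s = 65.21 ft/s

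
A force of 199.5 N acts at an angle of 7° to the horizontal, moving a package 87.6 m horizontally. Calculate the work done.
W = F·d·cosθ = (199.5)(87.6)cos(7°) = 17350 J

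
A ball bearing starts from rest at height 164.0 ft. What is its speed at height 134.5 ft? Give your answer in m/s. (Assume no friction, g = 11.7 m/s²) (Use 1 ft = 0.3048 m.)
Convert to SI: h₁−h₂ = 8.9916 m
mgh₁ = mgh₂ + ½mv² ⇒ v = √(2g(h₁−h₂)) = √(2·11.7·8.9916) = 14.51 m/s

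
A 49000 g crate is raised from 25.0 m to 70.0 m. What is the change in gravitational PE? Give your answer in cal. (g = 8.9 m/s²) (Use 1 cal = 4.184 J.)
Convert to SI: m = 49.0 kg, Δh = 45.0 m
ΔPE = mgΔh = (49.0)(8.9)(45.0) = 19624.5 J = 4690 cal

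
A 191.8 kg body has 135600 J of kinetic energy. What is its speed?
v = √(2·KE/m) = √(2·135600/191.8) = 37.6 m/s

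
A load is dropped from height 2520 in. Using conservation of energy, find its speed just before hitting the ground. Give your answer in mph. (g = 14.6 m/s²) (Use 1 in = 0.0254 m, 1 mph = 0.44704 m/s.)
Convert to SI: h = 64.008 m
mgh = ½mv² ⇒ v = √(2gh) = √(2·14.6·64.008) = 43.2323 m/s = 96.71 mph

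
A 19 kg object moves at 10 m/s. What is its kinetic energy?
KE = ½mv² = ½(19)(10)² = 950.0 J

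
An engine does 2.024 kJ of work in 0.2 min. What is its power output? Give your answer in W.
Convert to SI: W = 2024.0 J, t = 12.0 s
P = W/t = 2024.0/12.0 = 168.7 W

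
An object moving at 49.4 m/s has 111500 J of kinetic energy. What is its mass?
m = 2·KE/v² = 2·111500/(49.4)² = 91.38 kg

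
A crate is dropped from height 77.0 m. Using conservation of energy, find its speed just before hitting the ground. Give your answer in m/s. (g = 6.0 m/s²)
mgh = ½mv² ⇒ v = √(2gh) = √(2·6.0·77.0) = 30.4 m/s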